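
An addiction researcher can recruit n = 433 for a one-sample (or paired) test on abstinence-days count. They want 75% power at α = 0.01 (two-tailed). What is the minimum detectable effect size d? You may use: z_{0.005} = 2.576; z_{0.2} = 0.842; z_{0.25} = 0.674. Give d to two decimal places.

d_min ≈ 0.16

For a single sample (or paired design) of n = 433: d_min = (z_{α/2} + z_β)/√n.
z-sum = 2.576 + 0.674 = 3.250.
d_min = 3.250 / √433 = 3.250 / 20.809 = 0.156.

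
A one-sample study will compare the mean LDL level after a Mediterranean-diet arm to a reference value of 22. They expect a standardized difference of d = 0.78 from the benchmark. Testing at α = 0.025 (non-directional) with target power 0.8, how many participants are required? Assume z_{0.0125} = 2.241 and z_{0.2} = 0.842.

For a one-sample test: n = ((z_{α/2} + z_β) / d)².
z_{α/2} + z_β = 2.241 + 0.842 = 3.083.
n = (3.083 / 0.78)² = 3.953² = 15.62.
Round up.

n = 16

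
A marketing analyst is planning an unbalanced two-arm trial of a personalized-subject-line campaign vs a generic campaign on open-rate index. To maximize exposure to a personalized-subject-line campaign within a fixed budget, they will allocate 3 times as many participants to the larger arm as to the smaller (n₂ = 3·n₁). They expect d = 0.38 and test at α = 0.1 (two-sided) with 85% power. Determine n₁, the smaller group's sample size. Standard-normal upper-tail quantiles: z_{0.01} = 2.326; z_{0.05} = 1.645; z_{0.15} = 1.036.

With allocation ratio k = n₂/n₁ = 3, Var(x̄₁−x̄₂) = σ²(1/n₁ + 1/(k·n₁)) = σ²·(k+1)/(k·n₁).
So n₁ = (1 + 1/k)·((z_{α/2} + z_β)/d)² = 1.333 × (2.681/0.38)².
n₁ = 1.333 × 49.78 = 66.4.
Round up: n₁ = 67, giving n₂ = 3 × 67 = 201.

n₁ = 67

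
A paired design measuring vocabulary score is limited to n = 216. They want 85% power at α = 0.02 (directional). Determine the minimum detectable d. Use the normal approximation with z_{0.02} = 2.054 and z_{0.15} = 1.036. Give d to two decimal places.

d_min ≈ 0.21

For a single sample (or paired design) of n = 216: d_min = (z_{α} + z_β)/√n.
z-sum = 2.054 + 1.036 = 3.090.
d_min = 3.090 / √216 = 3.090 / 14.697 = 0.210.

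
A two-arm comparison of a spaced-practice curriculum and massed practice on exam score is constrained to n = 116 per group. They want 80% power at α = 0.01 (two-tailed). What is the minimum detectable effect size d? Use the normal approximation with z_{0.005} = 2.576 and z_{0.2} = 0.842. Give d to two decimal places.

d_min ≈ 0.45

For two independent groups of n = 116 each: d_min = (z_{α/2} + z_β)·√(2/n).
z-sum = 2.576 + 0.842 = 3.418.
d_min = 3.418 × √(2/116) = 3.418 × 0.1313 = 0.449.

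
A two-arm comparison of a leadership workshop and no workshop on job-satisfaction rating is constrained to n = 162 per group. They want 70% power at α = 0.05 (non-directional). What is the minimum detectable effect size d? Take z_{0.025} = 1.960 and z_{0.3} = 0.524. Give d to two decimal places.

d_min ≈ 0.28

For two independent groups of n = 162 each: d_min = (z_{α/2} + z_β)·√(2/n).
z-sum = 1.960 + 0.524 = 2.484.
d_min = 2.484 × √(2/162) = 2.484 × 0.1111 = 0.276.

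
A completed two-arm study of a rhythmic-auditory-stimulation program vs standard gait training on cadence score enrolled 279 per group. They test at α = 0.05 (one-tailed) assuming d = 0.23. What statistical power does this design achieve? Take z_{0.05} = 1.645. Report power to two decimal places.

power ≈ 0.86

For two equal groups, power = Φ(d·√(n/2) − z_{α}).
d·√(n/2) = 0.23 × √(279/2) = 0.23 × 11.811 = 2.717.
z_β = 2.717 − 1.645 = 1.072.
Power = Φ(1.072) = 0.858.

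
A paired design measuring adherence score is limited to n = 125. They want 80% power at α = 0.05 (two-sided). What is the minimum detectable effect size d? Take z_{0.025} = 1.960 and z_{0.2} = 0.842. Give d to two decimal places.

d_min ≈ 0.25

For a single sample (or paired design) of n = 125: d_min = (z_{α/2} + z_β)/√n.
z-sum = 1.960 + 0.842 = 2.802.
d_min = 2.802 / √125 = 2.802 / 11.180 = 0.251.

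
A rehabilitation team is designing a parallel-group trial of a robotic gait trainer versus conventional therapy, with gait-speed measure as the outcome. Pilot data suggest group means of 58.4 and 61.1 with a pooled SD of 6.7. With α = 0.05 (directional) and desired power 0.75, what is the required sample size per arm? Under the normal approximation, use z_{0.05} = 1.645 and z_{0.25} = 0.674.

Cohen's d = |M₁ − M₂| / SD_pooled = |58.4 − 61.1| / 6.7 = 2.7 / 6.7 = 0.403.
For two independent groups with equal n: n = 2·((z_{α} + z_β) / d)².
z_{α} + z_β = 1.645 + 0.674 = 2.319.
n = 2 × (2.319 / 0.403)² = 2 × 5.754² = 2 × 33.11 = 66.2.
Round up to the next whole participant.

n = 67 per group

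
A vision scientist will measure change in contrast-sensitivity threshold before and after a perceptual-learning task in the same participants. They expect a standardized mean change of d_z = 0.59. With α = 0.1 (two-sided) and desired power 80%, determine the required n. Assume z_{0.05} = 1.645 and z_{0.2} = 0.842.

For a paired (one-sample on differences) test: n = ((z_{α/2} + z_β) / d)².
z_{α/2} + z_β = 1.645 + 0.842 = 2.487.
n = (2.487 / 0.59)² = 4.215² = 17.77.
Round up.

n = 18 pairs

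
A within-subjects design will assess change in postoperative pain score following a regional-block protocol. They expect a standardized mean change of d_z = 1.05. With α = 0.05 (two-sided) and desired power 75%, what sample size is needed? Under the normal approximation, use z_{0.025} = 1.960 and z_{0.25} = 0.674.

For a paired (one-sample on differences) test: n = ((z_{α/2} + z_β) / d)².
z_{α/2} + z_β = 1.960 + 0.674 = 2.634.
n = (2.634 / 1.05)² = 2.509² = 6.29.
Round up.

n = 7 pairs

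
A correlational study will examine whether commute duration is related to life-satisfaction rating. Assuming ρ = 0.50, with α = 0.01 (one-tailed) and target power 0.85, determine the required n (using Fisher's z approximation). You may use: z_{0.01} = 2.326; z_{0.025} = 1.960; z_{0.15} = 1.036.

Fisher's z: C = ½·ln((1+r)/(1−r)) = ½·ln(3.0000) = 0.5493.
n = ((z_{α} + z_β)/C)² + 3.
(2.326 + 1.036) / 0.5493 = 3.362 / 0.5493 = 6.121.
n = 6.121² + 3 = 37.46 + 3 = 40.5.
Round up.

n = 41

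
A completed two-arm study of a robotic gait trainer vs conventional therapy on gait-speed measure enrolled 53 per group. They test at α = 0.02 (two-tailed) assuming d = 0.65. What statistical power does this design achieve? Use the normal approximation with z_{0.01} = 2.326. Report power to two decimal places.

For two equal groups, power = Φ(d·√(n/2) − z_{α/2}).
d·√(n/2) = 0.65 × √(53/2) = 0.65 × 5.148 = 3.346.
z_β = 3.346 − 2.326 = 1.020.
Power = Φ(1.020) = 0.846.

power ≈ 0.85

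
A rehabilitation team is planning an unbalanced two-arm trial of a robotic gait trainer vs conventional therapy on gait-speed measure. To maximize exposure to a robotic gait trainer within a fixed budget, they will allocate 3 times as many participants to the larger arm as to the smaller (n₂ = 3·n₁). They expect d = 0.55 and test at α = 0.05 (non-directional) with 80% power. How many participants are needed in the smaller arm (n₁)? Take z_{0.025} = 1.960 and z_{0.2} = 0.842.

With allocation ratio k = n₂/n₁ = 3, Var(x̄₁−x̄₂) = σ²(1/n₁ + 1/(k·n₁)) = σ²·(k+1)/(k·n₁).
So n₁ = (1 + 1/k)·((z_{α/2} + z_β)/d)² = 1.333 × (2.802/0.55)².
n₁ = 1.333 × 25.95 = 34.6.
Round up: n₁ = 35, giving n₂ = 3 × 35 = 105.

n₁ = 35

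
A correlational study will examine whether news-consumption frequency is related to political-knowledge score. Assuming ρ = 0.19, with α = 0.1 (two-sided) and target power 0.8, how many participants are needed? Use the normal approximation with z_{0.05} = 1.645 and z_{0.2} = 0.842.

n = 171

Fisher's z: C = ½·ln((1+r)/(1−r)) = ½·ln(1.4691) = 0.1923.
n = ((z_{α/2} + z_β)/C)² + 3.
(1.645 + 0.842) / 0.1923 = 2.487 / 0.1923 = 12.933.
n = 12.933² + 3 = 167.26 + 3 = 170.3.
Round up.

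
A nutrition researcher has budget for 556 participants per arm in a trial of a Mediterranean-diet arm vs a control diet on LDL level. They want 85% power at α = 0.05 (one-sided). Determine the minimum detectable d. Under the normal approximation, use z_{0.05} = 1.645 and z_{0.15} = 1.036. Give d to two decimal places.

For two independent groups of n = 556 each: d_min = (z_{α} + z_β)·√(2/n).
z-sum = 1.645 + 1.036 = 2.681.
d_min = 2.681 × √(2/556) = 2.681 × 0.0600 = 0.161.

d_min ≈ 0.16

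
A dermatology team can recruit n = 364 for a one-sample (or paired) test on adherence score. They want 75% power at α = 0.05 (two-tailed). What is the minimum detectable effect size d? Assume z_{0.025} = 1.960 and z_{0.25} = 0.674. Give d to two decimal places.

For a single sample (or paired design) of n = 364: d_min = (z_{α/2} + z_β)/√n.
z-sum = 1.960 + 0.674 = 2.634.
d_min = 2.634 / √364 = 2.634 / 19.079 = 0.138.

d_min ≈ 0.14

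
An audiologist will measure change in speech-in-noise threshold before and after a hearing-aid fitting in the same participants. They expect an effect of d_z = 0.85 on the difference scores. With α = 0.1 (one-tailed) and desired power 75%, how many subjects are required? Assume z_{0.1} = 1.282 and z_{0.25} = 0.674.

n = 6 pairs

For a paired (one-sample on differences) test: n = ((z_{α} + z_β) / d)².
z_{α} + z_β = 1.282 + 0.674 = 1.956.
n = (1.956 / 0.85)² = 2.301² = 5.30.
Round up.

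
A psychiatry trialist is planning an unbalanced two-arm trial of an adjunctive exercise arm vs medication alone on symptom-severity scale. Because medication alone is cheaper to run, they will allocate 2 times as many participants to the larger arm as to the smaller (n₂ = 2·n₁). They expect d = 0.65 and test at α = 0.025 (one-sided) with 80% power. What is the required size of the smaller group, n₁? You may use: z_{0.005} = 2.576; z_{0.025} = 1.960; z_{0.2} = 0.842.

n₁ = 28

With allocation ratio k = n₂/n₁ = 2, Var(x̄₁−x̄₂) = σ²(1/n₁ + 1/(k·n₁)) = σ²·(k+1)/(k·n₁).
So n₁ = (1 + 1/k)·((z_{α} + z_β)/d)² = 1.500 × (2.802/0.65)².
n₁ = 1.500 × 18.58 = 27.9.
Round up: n₁ = 28, giving n₂ = 2 × 28 = 56.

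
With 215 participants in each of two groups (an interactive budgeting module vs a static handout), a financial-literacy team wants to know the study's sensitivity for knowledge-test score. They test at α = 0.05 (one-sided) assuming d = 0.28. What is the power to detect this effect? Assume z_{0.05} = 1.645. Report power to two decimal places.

power ≈ 0.90

For two equal groups, power = Φ(d·√(n/2) − z_{α}).
d·√(n/2) = 0.28 × √(215/2) = 0.28 × 10.368 = 2.903.
z_β = 2.903 − 1.645 = 1.258.
Power = Φ(1.258) = 0.896.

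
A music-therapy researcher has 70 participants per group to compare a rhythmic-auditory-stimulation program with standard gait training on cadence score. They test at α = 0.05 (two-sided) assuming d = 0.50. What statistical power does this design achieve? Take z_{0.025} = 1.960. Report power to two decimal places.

For two equal groups, power = Φ(d·√(n/2) − z_{α/2}).
d·√(n/2) = 0.50 × √(70/2) = 0.50 × 5.916 = 2.958.
z_β = 2.958 − 1.960 = 0.998.
Power = Φ(0.998) = 0.841.

power ≈ 0.84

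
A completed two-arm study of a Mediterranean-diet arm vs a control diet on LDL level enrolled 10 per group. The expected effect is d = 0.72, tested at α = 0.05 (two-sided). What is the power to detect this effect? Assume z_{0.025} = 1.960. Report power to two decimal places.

For two equal groups, power = Φ(d·√(n/2) − z_{α/2}).
d·√(n/2) = 0.72 × √(10/2) = 0.72 × 2.236 = 1.610.
z_β = 1.610 − 1.960 = -0.350.
Power = Φ(-0.350) = 0.363.

power ≈ 0.36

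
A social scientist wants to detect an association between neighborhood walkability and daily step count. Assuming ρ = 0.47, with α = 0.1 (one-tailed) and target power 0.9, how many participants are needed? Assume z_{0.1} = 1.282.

Fisher's z: C = ½·ln((1+r)/(1−r)) = ½·ln(2.7736) = 0.5101.
n = ((z_{α} + z_β)/C)² + 3.
(1.282 + 1.282) / 0.5101 = 2.564 / 0.5101 = 5.026.
n = 5.026² + 3 = 25.27 + 3 = 28.3.
Round up.

n = 29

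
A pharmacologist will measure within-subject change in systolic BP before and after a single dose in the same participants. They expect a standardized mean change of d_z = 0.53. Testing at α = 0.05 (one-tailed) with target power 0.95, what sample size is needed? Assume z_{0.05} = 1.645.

n = 39 pairs

For a paired (one-sample on differences) test: n = ((z_{α} + z_β) / d)².
z_{α} + z_β = 1.645 + 1.645 = 3.290.
n = (3.290 / 0.53)² = 6.208² = 38.53.
Round up.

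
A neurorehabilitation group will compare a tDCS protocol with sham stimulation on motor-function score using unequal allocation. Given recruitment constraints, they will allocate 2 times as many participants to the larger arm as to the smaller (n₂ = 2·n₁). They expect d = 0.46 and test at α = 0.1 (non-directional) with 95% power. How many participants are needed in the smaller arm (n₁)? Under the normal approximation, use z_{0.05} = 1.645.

With allocation ratio k = n₂/n₁ = 2, Var(x̄₁−x̄₂) = σ²(1/n₁ + 1/(k·n₁)) = σ²·(k+1)/(k·n₁).
So n₁ = (1 + 1/k)·((z_{α/2} + z_β)/d)² = 1.500 × (3.290/0.46)².
n₁ = 1.500 × 51.15 = 76.7.
Round up: n₁ = 77, giving n₂ = 2 × 77 = 154.

n₁ = 77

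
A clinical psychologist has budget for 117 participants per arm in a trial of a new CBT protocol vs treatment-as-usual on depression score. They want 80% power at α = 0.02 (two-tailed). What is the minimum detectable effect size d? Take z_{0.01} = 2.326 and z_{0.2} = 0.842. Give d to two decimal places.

For two independent groups of n = 117 each: d_min = (z_{α/2} + z_β)·√(2/n).
z-sum = 2.326 + 0.842 = 3.168.
d_min = 3.168 × √(2/117) = 3.168 × 0.1307 = 0.414.

d_min ≈ 0.41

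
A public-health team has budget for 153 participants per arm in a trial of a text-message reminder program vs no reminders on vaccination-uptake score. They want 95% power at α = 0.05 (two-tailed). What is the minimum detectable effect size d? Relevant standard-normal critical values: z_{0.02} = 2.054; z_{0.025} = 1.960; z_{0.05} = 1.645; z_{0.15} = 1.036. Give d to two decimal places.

d_min ≈ 0.41

For two independent groups of n = 153 each: d_min = (z_{α/2} + z_β)·√(2/n).
z-sum = 1.960 + 1.645 = 3.605.
d_min = 3.605 × √(2/153) = 3.605 × 0.1143 = 0.412.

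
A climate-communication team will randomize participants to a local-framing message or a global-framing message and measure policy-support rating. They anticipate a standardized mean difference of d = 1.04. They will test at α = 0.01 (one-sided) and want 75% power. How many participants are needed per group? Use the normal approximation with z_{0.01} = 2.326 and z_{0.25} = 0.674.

n = 17 per group

For two independent groups with equal n: n = 2·((z_{α} + z_β) / d)².
z_{α} + z_β = 2.326 + 0.674 = 3.000.
n = 2 × (3.000 / 1.04)² = 2 × 2.885² = 2 × 8.32 = 16.6.
Round up to the next whole participant.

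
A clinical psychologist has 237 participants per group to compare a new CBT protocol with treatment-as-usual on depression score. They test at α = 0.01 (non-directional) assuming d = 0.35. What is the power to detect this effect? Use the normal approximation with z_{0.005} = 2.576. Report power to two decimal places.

power ≈ 0.89

For two equal groups, power = Φ(d·√(n/2) − z_{α/2}).
d·√(n/2) = 0.35 × √(237/2) = 0.35 × 10.886 = 3.810.
z_β = 3.810 − 2.576 = 1.234.
Power = Φ(1.234) = 0.891.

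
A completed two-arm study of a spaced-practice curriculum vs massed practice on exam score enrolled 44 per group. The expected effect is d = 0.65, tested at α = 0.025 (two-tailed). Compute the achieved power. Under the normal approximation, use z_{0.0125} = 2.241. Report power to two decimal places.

For two equal groups, power = Φ(d·√(n/2) − z_{α/2}).
d·√(n/2) = 0.65 × √(44/2) = 0.65 × 4.690 = 3.049.
z_β = 3.049 − 2.241 = 0.808.
Power = Φ(0.808) = 0.790.

power ≈ 0.79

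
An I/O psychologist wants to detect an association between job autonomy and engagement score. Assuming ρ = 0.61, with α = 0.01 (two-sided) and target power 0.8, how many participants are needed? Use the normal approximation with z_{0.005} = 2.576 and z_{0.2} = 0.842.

n = 27

Fisher's z: C = ½·ln((1+r)/(1−r)) = ½·ln(4.1282) = 0.7089.
n = ((z_{α/2} + z_β)/C)² + 3.
(2.576 + 0.842) / 0.7089 = 3.418 / 0.7089 = 4.822.
n = 4.822² + 3 = 23.25 + 3 = 26.2.
Round up.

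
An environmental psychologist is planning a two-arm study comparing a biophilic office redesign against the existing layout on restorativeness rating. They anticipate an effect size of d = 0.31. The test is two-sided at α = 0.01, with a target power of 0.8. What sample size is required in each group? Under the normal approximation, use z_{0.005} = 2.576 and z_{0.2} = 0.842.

n = 244 per group

For two independent groups with equal n: n = 2·((z_{α/2} + z_β) / d)².
z_{α/2} + z_β = 2.576 + 0.842 = 3.418.
n = 2 × (3.418 / 0.31)² = 2 × 11.026² = 2 × 121.57 = 243.1.
Round up to the next whole participant.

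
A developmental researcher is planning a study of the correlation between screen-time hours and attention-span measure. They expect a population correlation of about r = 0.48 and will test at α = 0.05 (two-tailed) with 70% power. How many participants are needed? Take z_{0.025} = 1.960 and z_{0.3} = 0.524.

Fisher's z: C = ½·ln((1+r)/(1−r)) = ½·ln(2.8462) = 0.5230.
n = ((z_{α/2} + z_β)/C)² + 3.
(1.960 + 0.524) / 0.5230 = 2.484 / 0.5230 = 4.750.
n = 4.750² + 3 = 22.56 + 3 = 25.6.
Round up.

n = 26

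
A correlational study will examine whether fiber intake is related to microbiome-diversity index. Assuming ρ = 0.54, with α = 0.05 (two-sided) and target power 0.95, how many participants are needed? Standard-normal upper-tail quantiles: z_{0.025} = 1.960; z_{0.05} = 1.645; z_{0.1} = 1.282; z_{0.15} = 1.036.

Fisher's z: C = ½·ln((1+r)/(1−r)) = ½·ln(3.3478) = 0.6042.
n = ((z_{α/2} + z_β)/C)² + 3.
(1.960 + 1.645) / 0.6042 = 3.605 / 0.6042 = 5.967.
n = 5.967² + 3 = 35.60 + 3 = 38.6.
Round up.

n = 39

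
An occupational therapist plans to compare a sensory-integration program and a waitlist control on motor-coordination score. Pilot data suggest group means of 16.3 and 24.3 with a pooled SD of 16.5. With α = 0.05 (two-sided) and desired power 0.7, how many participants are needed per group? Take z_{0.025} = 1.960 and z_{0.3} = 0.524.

n = 53 per group

Cohen's d = |M₁ − M₂| / SD_pooled = |16.3 − 24.3| / 16.5 = 8.0 / 16.5 = 0.485.
For two independent groups with equal n: n = 2·((z_{α/2} + z_β) / d)².
z_{α/2} + z_β = 1.960 + 0.524 = 2.484.
n = 2 × (2.484 / 0.485)² = 2 × 5.122² = 2 × 26.23 = 52.5.
Round up to the next whole participant.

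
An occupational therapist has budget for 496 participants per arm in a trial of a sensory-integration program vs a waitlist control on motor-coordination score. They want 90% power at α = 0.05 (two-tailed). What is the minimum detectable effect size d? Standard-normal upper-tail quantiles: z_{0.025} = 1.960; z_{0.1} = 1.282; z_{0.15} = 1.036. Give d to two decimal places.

d_min ≈ 0.21

For two independent groups of n = 496 each: d_min = (z_{α/2} + z_β)·√(2/n).
z-sum = 1.960 + 1.282 = 3.242.
d_min = 3.242 × √(2/496) = 3.242 × 0.0635 = 0.206.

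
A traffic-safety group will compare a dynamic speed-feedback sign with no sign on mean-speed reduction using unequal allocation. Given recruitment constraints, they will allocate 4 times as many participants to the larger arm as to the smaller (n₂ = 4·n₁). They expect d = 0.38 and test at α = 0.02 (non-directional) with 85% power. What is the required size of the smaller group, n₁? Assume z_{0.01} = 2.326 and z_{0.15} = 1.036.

With allocation ratio k = n₂/n₁ = 4, Var(x̄₁−x̄₂) = σ²(1/n₁ + 1/(k·n₁)) = σ²·(k+1)/(k·n₁).
So n₁ = (1 + 1/k)·((z_{α/2} + z_β)/d)² = 1.250 × (3.362/0.38)².
n₁ = 1.250 × 78.28 = 97.8.
Round up: n₁ = 98, giving n₂ = 4 × 98 = 392.

n₁ = 98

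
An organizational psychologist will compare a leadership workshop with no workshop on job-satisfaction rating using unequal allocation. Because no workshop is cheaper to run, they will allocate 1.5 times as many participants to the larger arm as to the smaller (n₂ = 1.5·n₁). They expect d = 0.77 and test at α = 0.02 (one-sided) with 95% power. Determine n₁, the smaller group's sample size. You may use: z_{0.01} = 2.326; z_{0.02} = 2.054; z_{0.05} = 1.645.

With allocation ratio k = n₂/n₁ = 1.5, Var(x̄₁−x̄₂) = σ²(1/n₁ + 1/(k·n₁)) = σ²·(k+1)/(k·n₁).
So n₁ = (1 + 1/k)·((z_{α} + z_β)/d)² = 1.667 × (3.699/0.77)².
n₁ = 1.667 × 23.08 = 38.5.
Round up: n₁ = 39, giving n₂ = ⌈1.5 × 39⌉ = ⌈58.5⌉ = 59.

n₁ = 39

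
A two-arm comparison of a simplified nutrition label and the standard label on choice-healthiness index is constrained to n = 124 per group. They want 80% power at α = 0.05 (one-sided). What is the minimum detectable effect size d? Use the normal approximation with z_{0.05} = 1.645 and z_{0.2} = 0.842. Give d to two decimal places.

d_min ≈ 0.32

For two independent groups of n = 124 each: d_min = (z_{α} + z_β)·√(2/n).
z-sum = 1.645 + 0.842 = 2.487.
d_min = 2.487 × √(2/124) = 2.487 × 0.1270 = 0.316.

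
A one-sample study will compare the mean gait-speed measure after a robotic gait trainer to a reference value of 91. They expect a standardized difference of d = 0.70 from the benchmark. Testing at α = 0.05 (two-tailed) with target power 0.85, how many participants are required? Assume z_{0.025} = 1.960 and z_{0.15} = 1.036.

For a one-sample test: n = ((z_{α/2} + z_β) / d)².
z_{α/2} + z_β = 1.960 + 1.036 = 2.996.
n = (2.996 / 0.70)² = 4.280² = 18.32.
Round up.

n = 19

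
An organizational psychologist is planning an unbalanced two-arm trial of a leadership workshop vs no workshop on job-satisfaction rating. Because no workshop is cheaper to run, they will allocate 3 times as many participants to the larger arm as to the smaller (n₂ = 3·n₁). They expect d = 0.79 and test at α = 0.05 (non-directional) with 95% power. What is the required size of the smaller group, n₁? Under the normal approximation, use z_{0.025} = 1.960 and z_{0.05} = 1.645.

n₁ = 28

With allocation ratio k = n₂/n₁ = 3, Var(x̄₁−x̄₂) = σ²(1/n₁ + 1/(k·n₁)) = σ²·(k+1)/(k·n₁).
So n₁ = (1 + 1/k)·((z_{α/2} + z_β)/d)² = 1.333 × (3.605/0.79)².
n₁ = 1.333 × 20.82 = 27.8.
Round up: n₁ = 28, giving n₂ = 3 × 28 = 84.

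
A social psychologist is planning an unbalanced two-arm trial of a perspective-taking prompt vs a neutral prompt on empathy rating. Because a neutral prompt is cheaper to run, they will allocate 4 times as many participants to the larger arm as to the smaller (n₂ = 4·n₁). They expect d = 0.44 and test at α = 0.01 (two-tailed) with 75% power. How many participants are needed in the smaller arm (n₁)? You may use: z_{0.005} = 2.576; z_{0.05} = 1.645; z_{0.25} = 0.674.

n₁ = 69

With allocation ratio k = n₂/n₁ = 4, Var(x̄₁−x̄₂) = σ²(1/n₁ + 1/(k·n₁)) = σ²·(k+1)/(k·n₁).
So n₁ = (1 + 1/k)·((z_{α/2} + z_β)/d)² = 1.250 × (3.250/0.44)².
n₁ = 1.250 × 54.56 = 68.2.
Round up: n₁ = 69, giving n₂ = 4 × 69 = 276.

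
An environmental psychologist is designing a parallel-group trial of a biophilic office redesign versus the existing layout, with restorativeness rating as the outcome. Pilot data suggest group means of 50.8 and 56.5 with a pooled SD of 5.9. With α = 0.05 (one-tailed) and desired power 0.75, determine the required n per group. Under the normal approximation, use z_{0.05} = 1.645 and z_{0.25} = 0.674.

n = 12 per group

Cohen's d = |M₁ − M₂| / SD_pooled = |50.8 − 56.5| / 5.9 = 5.7 / 5.9 = 0.966.
For two independent groups with equal n: n = 2·((z_{α} + z_β) / d)².
z_{α} + z_β = 1.645 + 0.674 = 2.319.
n = 2 × (2.319 / 0.966)² = 2 × 2.401² = 2 × 5.76 = 11.5.
Round up to the next whole participant.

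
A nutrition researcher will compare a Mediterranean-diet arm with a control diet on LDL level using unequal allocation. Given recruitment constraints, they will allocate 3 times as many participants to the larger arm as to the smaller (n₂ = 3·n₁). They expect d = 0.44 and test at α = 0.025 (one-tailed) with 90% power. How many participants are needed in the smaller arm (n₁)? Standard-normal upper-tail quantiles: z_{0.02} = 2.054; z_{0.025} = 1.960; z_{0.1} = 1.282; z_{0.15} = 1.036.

n₁ = 73

With allocation ratio k = n₂/n₁ = 3, Var(x̄₁−x̄₂) = σ²(1/n₁ + 1/(k·n₁)) = σ²·(k+1)/(k·n₁).
So n₁ = (1 + 1/k)·((z_{α} + z_β)/d)² = 1.333 × (3.242/0.44)².
n₁ = 1.333 × 54.29 = 72.4.
Round up: n₁ = 73, giving n₂ = 3 × 73 = 219.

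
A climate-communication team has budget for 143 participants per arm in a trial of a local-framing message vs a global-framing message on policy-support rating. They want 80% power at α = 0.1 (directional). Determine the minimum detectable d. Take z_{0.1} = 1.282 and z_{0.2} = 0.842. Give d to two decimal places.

For two independent groups of n = 143 each: d_min = (z_{α} + z_β)·√(2/n).
z-sum = 1.282 + 0.842 = 2.124.
d_min = 2.124 × √(2/143) = 2.124 × 0.1183 = 0.251.

d_min ≈ 0.25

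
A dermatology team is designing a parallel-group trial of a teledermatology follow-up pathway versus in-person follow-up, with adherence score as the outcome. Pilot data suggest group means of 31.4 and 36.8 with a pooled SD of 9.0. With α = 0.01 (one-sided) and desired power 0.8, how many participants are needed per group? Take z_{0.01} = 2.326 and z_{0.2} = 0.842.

n = 56 per group

Cohen's d = |M₁ − M₂| / SD_pooled = |31.4 − 36.8| / 9.0 = 5.4 / 9.0 = 0.600.
For two independent groups with equal n: n = 2·((z_{α} + z_β) / d)².
z_{α} + z_β = 2.326 + 0.842 = 3.168.
n = 2 × (3.168 / 0.600)² = 2 × 5.280² = 2 × 27.88 = 55.8.
Round up to the next whole participant.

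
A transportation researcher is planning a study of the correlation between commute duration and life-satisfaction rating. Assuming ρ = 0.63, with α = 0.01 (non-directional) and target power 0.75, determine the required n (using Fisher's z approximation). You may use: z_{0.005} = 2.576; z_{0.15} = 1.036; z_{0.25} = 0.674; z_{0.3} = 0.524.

n = 23

Fisher's z: C = ½·ln((1+r)/(1−r)) = ½·ln(4.4054) = 0.7414.
n = ((z_{α/2} + z_β)/C)² + 3.
(2.576 + 0.674) / 0.7414 = 3.250 / 0.7414 = 4.384.
n = 4.384² + 3 = 19.22 + 3 = 22.2.
Round up.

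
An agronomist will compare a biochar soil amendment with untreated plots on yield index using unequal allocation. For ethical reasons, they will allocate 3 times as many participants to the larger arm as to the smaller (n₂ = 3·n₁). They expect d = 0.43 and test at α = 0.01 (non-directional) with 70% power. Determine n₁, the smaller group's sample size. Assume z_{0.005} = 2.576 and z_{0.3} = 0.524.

With allocation ratio k = n₂/n₁ = 3, Var(x̄₁−x̄₂) = σ²(1/n₁ + 1/(k·n₁)) = σ²·(k+1)/(k·n₁).
So n₁ = (1 + 1/k)·((z_{α/2} + z_β)/d)² = 1.333 × (3.100/0.43)².
n₁ = 1.333 × 51.97 = 69.3.
Round up: n₁ = 70, giving n₂ = 3 × 70 = 210.

n₁ = 70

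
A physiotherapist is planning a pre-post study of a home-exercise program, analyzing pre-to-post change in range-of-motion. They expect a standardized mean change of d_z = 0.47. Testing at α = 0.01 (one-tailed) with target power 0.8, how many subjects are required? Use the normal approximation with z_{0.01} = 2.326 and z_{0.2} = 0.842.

n = 46 pairs

For a paired (one-sample on differences) test: n = ((z_{α} + z_β) / d)².
z_{α} + z_β = 2.326 + 0.842 = 3.168.
n = (3.168 / 0.47)² = 6.740² = 45.43.
Round up.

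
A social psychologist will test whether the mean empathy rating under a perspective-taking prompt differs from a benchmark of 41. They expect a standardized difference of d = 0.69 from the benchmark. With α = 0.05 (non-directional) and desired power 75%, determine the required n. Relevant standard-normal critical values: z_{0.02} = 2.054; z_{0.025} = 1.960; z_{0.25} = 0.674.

n = 15

For a one-sample test: n = ((z_{α/2} + z_β) / d)².
z_{α/2} + z_β = 1.960 + 0.674 = 2.634.
n = (2.634 / 0.69)² = 3.817² = 14.57.
Round up.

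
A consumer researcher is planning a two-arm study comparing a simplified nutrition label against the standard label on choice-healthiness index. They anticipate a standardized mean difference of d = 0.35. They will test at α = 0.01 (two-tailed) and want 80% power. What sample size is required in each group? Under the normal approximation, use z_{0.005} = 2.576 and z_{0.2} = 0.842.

For two independent groups with equal n: n = 2·((z_{α/2} + z_β) / d)².
z_{α/2} + z_β = 2.576 + 0.842 = 3.418.
n = 2 × (3.418 / 0.35)² = 2 × 9.766² = 2 × 95.37 = 190.7.
Round up to the next whole participant.

n = 191 per group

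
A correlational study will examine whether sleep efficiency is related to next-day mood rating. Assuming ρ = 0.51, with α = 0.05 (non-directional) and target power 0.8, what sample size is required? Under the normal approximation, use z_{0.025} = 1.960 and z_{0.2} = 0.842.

Fisher's z: C = ½·ln((1+r)/(1−r)) = ½·ln(3.0816) = 0.5627.
n = ((z_{α/2} + z_β)/C)² + 3.
(1.960 + 0.842) / 0.5627 = 2.802 / 0.5627 = 4.980.
n = 4.980² + 3 = 24.80 + 3 = 27.8.
Round up.

n = 28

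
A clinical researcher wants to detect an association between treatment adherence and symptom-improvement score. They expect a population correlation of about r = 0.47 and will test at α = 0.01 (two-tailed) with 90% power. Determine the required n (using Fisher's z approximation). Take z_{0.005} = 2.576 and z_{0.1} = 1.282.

n = 61

Fisher's z: C = ½·ln((1+r)/(1−r)) = ½·ln(2.7736) = 0.5101.
n = ((z_{α/2} + z_β)/C)² + 3.
(2.576 + 1.282) / 0.5101 = 3.858 / 0.5101 = 7.563.
n = 7.563² + 3 = 57.20 + 3 = 60.2.
Round up.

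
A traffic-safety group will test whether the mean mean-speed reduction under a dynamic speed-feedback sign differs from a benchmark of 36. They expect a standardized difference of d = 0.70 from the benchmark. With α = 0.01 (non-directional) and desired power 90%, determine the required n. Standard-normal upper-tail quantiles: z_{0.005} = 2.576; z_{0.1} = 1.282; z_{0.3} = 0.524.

n = 31

For a one-sample test: n = ((z_{α/2} + z_β) / d)².
z_{α/2} + z_β = 2.576 + 1.282 = 3.858.
n = (3.858 / 0.70)² = 5.511² = 30.38.
Round up.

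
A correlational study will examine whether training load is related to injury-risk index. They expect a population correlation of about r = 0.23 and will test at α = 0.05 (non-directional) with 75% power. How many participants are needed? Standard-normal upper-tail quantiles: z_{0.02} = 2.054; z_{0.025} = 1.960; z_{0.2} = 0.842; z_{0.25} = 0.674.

Fisher's z: C = ½·ln((1+r)/(1−r)) = ½·ln(1.5974) = 0.2342.
n = ((z_{α/2} + z_β)/C)² + 3.
(1.960 + 0.674) / 0.2342 = 2.634 / 0.2342 = 11.247.
n = 11.247² + 3 = 126.49 + 3 = 129.5.
Round up.

n = 130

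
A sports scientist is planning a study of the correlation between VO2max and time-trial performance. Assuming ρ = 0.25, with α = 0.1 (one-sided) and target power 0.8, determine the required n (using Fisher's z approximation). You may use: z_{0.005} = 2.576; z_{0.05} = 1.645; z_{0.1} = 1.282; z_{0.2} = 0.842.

n = 73

Fisher's z: C = ½·ln((1+r)/(1−r)) = ½·ln(1.6667) = 0.2554.
n = ((z_{α} + z_β)/C)² + 3.
(1.282 + 0.842) / 0.2554 = 2.124 / 0.2554 = 8.316.
n = 8.316² + 3 = 69.16 + 3 = 72.2.
Round up.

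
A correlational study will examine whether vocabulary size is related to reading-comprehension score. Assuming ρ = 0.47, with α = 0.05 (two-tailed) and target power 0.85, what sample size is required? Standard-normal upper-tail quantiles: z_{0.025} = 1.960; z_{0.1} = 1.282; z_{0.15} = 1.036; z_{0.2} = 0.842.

Fisher's z: C = ½·ln((1+r)/(1−r)) = ½·ln(2.7736) = 0.5101.
n = ((z_{α/2} + z_β)/C)² + 3.
(1.960 + 1.036) / 0.5101 = 2.996 / 0.5101 = 5.873.
n = 5.873² + 3 = 34.50 + 3 = 37.5.
Round up.

n = 38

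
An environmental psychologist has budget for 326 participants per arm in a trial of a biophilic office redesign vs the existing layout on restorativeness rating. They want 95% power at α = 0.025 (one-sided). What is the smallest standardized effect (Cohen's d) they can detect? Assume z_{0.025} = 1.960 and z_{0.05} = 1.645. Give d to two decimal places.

d_min ≈ 0.28

For two independent groups of n = 326 each: d_min = (z_{α} + z_β)·√(2/n).
z-sum = 1.960 + 1.645 = 3.605.
d_min = 3.605 × √(2/326) = 3.605 × 0.0783 = 0.282.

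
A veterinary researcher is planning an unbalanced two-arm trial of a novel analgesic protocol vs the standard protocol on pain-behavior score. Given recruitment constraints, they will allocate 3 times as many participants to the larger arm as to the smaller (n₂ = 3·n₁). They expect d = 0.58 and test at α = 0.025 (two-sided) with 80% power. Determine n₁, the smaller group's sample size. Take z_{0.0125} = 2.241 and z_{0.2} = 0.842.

n₁ = 38

With allocation ratio k = n₂/n₁ = 3, Var(x̄₁−x̄₂) = σ²(1/n₁ + 1/(k·n₁)) = σ²·(k+1)/(k·n₁).
So n₁ = (1 + 1/k)·((z_{α/2} + z_β)/d)² = 1.333 × (3.083/0.58)².
n₁ = 1.333 × 28.25 = 37.7.
Round up: n₁ = 38, giving n₂ = 3 × 38 = 114.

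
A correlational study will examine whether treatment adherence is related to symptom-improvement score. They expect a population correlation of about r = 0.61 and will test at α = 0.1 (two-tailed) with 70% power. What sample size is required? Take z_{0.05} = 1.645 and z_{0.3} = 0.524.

n = 13

Fisher's z: C = ½·ln((1+r)/(1−r)) = ½·ln(4.1282) = 0.7089.
n = ((z_{α/2} + z_β)/C)² + 3.
(1.645 + 0.524) / 0.7089 = 2.169 / 0.7089 = 3.060.
n = 3.060² + 3 = 9.36 + 3 = 12.4.
Round up.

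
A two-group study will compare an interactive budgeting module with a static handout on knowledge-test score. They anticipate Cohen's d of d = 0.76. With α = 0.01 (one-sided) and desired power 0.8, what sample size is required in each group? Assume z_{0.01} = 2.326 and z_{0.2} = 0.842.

For two independent groups with equal n: n = 2·((z_{α} + z_β) / d)².
z_{α} + z_β = 2.326 + 0.842 = 3.168.
n = 2 × (3.168 / 0.76)² = 2 × 4.168² = 2 × 17.38 = 34.8.
Round up to the next whole participant.

n = 35 per group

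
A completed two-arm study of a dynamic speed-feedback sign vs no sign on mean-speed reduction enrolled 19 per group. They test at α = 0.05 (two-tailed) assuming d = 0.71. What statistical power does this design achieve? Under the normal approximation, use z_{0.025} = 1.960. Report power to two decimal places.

power ≈ 0.59

For two equal groups, power = Φ(d·√(n/2) − z_{α/2}).
d·√(n/2) = 0.71 × √(19/2) = 0.71 × 3.082 = 2.188.
z_β = 2.188 − 1.960 = 0.228.
Power = Φ(0.228) = 0.590.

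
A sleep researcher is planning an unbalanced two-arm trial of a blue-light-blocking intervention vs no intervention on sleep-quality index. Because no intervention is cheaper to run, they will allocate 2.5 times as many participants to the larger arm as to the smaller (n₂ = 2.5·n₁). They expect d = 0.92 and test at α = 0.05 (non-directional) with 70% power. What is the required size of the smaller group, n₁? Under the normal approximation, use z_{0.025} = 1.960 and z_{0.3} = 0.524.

With allocation ratio k = n₂/n₁ = 2.5, Var(x̄₁−x̄₂) = σ²(1/n₁ + 1/(k·n₁)) = σ²·(k+1)/(k·n₁).
So n₁ = (1 + 1/k)·((z_{α/2} + z_β)/d)² = 1.400 × (2.484/0.92)².
n₁ = 1.400 × 7.29 = 10.2.
Round up: n₁ = 11, giving n₂ = ⌈2.5 × 11⌉ = ⌈27.5⌉ = 28.

n₁ = 11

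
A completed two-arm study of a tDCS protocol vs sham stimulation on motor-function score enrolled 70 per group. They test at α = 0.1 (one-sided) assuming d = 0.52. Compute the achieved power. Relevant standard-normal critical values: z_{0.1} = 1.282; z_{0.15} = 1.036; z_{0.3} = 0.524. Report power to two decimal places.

For two equal groups, power = Φ(d·√(n/2) − z_{α}).
d·√(n/2) = 0.52 × √(70/2) = 0.52 × 5.916 = 3.076.
z_β = 3.076 − 1.282 = 1.794.
Power = Φ(1.794) = 0.964.

power ≈ 0.96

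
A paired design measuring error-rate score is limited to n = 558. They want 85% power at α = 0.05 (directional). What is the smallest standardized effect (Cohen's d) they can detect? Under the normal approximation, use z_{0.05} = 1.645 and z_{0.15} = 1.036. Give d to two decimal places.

For a single sample (or paired design) of n = 558: d_min = (z_{α} + z_β)/√n.
z-sum = 1.645 + 1.036 = 2.681.
d_min = 2.681 / √558 = 2.681 / 23.622 = 0.113.

d_min ≈ 0.11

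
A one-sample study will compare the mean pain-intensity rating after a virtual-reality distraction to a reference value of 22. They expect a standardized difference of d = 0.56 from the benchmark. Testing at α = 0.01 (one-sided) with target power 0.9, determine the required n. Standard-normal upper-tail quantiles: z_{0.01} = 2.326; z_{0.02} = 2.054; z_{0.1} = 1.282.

n = 42

For a one-sample test: n = ((z_{α} + z_β) / d)².
z_{α} + z_β = 2.326 + 1.282 = 3.608.
n = (3.608 / 0.56)² = 6.443² = 41.51.
Round up.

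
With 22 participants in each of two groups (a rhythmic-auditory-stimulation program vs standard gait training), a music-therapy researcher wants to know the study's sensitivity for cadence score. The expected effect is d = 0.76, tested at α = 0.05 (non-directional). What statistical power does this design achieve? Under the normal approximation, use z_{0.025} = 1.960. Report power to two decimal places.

For two equal groups, power = Φ(d·√(n/2) − z_{α/2}).
d·√(n/2) = 0.76 × √(22/2) = 0.76 × 3.317 = 2.521.
z_β = 2.521 − 1.960 = 0.561.
Power = Φ(0.561) = 0.712.

power ≈ 0.71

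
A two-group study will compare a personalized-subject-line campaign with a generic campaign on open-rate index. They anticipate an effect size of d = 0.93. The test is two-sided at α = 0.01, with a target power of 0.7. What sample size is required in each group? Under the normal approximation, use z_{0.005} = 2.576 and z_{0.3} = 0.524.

For two independent groups with equal n: n = 2·((z_{α/2} + z_β) / d)².
z_{α/2} + z_β = 2.576 + 0.524 = 3.100.
n = 2 × (3.100 / 0.93)² = 2 × 3.333² = 2 × 11.11 = 22.2.
Round up to the next whole participant.

n = 23 per group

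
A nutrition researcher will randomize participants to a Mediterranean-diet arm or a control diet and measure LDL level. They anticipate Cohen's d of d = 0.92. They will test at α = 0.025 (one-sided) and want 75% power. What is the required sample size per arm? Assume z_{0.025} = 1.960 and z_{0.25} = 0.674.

For two independent groups with equal n: n = 2·((z_{α} + z_β) / d)².
z_{α} + z_β = 1.960 + 0.674 = 2.634.
n = 2 × (2.634 / 0.92)² = 2 × 2.863² = 2 × 8.20 = 16.4.
Round up to the next whole participant.

n = 17 per group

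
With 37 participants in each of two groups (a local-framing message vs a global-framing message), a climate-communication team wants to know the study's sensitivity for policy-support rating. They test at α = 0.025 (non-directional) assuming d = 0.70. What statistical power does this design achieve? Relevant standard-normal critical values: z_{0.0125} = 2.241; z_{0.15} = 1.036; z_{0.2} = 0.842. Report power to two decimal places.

For two equal groups, power = Φ(d·√(n/2) − z_{α/2}).
d·√(n/2) = 0.70 × √(37/2) = 0.70 × 4.301 = 3.011.
z_β = 3.011 − 2.241 = 0.770.
Power = Φ(0.770) = 0.779.

power ≈ 0.78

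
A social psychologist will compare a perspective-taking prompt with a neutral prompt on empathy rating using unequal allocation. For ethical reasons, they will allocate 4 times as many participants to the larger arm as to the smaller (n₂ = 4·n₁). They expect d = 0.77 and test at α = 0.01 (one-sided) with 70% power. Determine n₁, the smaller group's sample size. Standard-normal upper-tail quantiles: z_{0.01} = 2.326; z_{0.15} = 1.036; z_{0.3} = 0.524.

n₁ = 18

With allocation ratio k = n₂/n₁ = 4, Var(x̄₁−x̄₂) = σ²(1/n₁ + 1/(k·n₁)) = σ²·(k+1)/(k·n₁).
So n₁ = (1 + 1/k)·((z_{α} + z_β)/d)² = 1.250 × (2.850/0.77)².
n₁ = 1.250 × 13.70 = 17.1.
Round up: n₁ = 18, giving n₂ = 4 × 18 = 72.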